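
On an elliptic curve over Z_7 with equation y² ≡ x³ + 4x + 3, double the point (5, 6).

tangent at (5, 6): λ = (3·5² + 4)/(2·6) ≡ 2/5. 5⁻¹ ≡ 3 (mod 7) since 5·3 = 15 ≡ 1, so λ ≡ 2·3 ≡ 6.
  x = λ² - 5 - 5 = 36 - 10 ≡ 5; y = λ·(5 - 5) - 6 ≡ 1. → (5, 1)

(5, 1)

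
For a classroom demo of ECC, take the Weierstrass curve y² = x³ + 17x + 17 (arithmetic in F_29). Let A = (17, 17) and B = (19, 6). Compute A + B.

(17, 17) + (19, 6). λ = (6 - 17)/(19 - 17) ≡ 18/2 mod 29. 2⁻¹ ≡ 15 (mod 29), so λ ≡ 9.
  x = λ² - 17 - 19 = 81 - 36 ≡ 16; y = λ·(17 - 16) - 17 ≡ 21. → (16, 21)

(16, 21)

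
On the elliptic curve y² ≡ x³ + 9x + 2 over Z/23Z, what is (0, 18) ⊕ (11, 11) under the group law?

(0, 18) + (11, 11). λ = (11 - 18)/(11 - 0) ≡ 16/11 mod 23. 11⁻¹ ≡ 21 (mod 23) since 11·21 = 231 ≡ 1, so λ ≡ 14.
  x = λ² - 0 - 11 = 196 - 11 ≡ 1; y = λ·(0 - 1) - 18 ≡ 14. → (1, 14)

(1, 14)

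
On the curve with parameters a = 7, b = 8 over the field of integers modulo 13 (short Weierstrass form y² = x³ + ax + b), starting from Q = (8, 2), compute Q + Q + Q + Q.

Repeated addition: build up to 4Q.
2Q: tangent at (8, 2): λ = (3·8² + 7)/(2·2) ≡ 4/4. 4⁻¹ ≡ 10 (mod 13) since 4·10 = 40 ≡ 1, so λ ≡ 4·10 ≡ 1.
  x = λ² - 8 - 8 = 1 - 16 ≡ 11; y = λ·(8 - 11) - 2 ≡ 8. → (11, 8)
3Q: (11, 8) + (8, 2). λ = (2 - 8)/(8 - 11) ≡ 7/10 mod 13. 10⁻¹ ≡ 4 (mod 13), so λ ≡ 2.
  x = λ² - 11 - 8 = 4 - 19 ≡ 11; y = λ·(11 - 11) - 8 ≡ 5. → (11, 5)
4Q: (11, 5) + (8, 2). λ = (2 - 5)/(8 - 11) ≡ 10/10 mod 13. 10⁻¹ ≡ 4 (mod 13) since 10·4 = 40 ≡ 1, so λ ≡ 1.
  x = λ² - 11 - 8 = 1 - 19 ≡ 8; y = λ·(11 - 8) - 5 ≡ 11. → (8, 11)

(8, 11)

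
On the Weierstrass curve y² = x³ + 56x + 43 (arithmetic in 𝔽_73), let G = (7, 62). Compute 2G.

tangent at (7, 62): λ = (3·7² + 56)/(2·62) ≡ 57/51. 51⁻¹ ≡ 63 (mod 73), so λ ≡ 57·63 ≡ 14.
  x = λ² - 7 - 7 = 196 - 14 ≡ 36; y = λ·(7 - 36) - 62 ≡ 43. → (36, 43)

(36, 43)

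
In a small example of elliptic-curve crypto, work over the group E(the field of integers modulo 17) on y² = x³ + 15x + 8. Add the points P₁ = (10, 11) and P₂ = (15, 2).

(10, 11) + (15, 2). λ = (2 - 11)/(15 - 10) ≡ 8/5 mod 17. 5⁻¹ ≡ 7 (mod 17), so λ ≡ 5.
  x = λ² - 10 - 15 = 25 - 25 ≡ 0; y = λ·(10 - 0) - 11 ≡ 5. → (0, 5)

(0, 5)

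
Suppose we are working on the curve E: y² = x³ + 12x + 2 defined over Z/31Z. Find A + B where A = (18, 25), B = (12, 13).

(18, 25) + (12, 13). λ = (13 - 25)/(12 - 18) ≡ 19/25 mod 31. 25⁻¹ ≡ 5 (mod 31), so λ ≡ 2.
  x = λ² - 18 - 12 = 4 - 30 ≡ 5; y = λ·(18 - 5) - 25 ≡ 1. → (5, 1)

(5, 1)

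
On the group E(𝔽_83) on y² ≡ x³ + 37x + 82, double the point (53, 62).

tangent at (53, 62): λ = (3·53² + 37)/(2·62) ≡ 81/41. 41⁻¹ ≡ 81 (mod 83), so λ ≡ 81·81 ≡ 4.
  x = λ² - 53 - 53 = 16 - 106 ≡ 76; y = λ·(53 - 76) - 62 ≡ 12. → (76, 12)

(76, 12)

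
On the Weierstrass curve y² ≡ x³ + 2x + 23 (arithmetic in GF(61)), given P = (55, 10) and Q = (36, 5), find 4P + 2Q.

(50, 45)

First 4P:
Double-and-add on 4 = (100)₂. Start with P = (55, 10) for the leading 1-bit.
double: tangent at (55, 10): λ = (3·55² + 2)/(2·10) ≡ 49/20. 20⁻¹ ≡ 58 (mod 61) since 20·58 = 1160 ≡ 1, so λ ≡ 49·58 ≡ 36.
  x = λ² - 55 - 55 = 1296 - 110 ≡ 27; y = λ·(55 - 27) - 10 ≡ 22. → (27, 22)
double: tangent at (27, 22): λ = (3·27² + 2)/(2·22) ≡ 54/44. 44⁻¹ ≡ 43 (mod 61), so λ ≡ 54·43 ≡ 4.
  x = λ² - 27 - 27 = 16 - 54 ≡ 23; y = λ·(27 - 23) - 22 ≡ 55. → (23, 55)
4P = (23, 55).
Next 2Q:
Repeated addition: build up to 2Q.
2Q: tangent at (36, 5): λ = (3·36² + 2)/(2·5) ≡ 47/10. 10⁻¹ ≡ 55 (mod 61), so λ ≡ 47·55 ≡ 23.
  x = λ² - 36 - 36 = 529 - 72 ≡ 30; y = λ·(36 - 30) - 5 ≡ 11. → (30, 11)
2Q = (30, 11).
Finally 4P + 2Q:
(23, 55) + (30, 11). λ = (11 - 55)/(30 - 23) ≡ 17/7 mod 61. 7⁻¹ ≡ 35 (mod 61) since 7·35 = 245 ≡ 1, so λ ≡ 46.
  x = λ² - 23 - 30 = 2116 - 53 ≡ 50; y = λ·(23 - 50) - 55 ≡ 45. → (50, 45)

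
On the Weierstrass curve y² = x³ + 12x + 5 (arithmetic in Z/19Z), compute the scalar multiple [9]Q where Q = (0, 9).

Double-and-add on 9 = (1001)₂. Start with Q = (0, 9) for the leading 1-bit.
double: tangent at (0, 9): λ = (3·0² + 12)/(2·9) ≡ 12/18. 18⁻¹ ≡ 18 (mod 19), so λ ≡ 12·18 ≡ 7.
  x = λ² - 0 - 0 = 49 - 0 ≡ 11; y = λ·(0 - 11) - 9 ≡ 9. → (11, 9)
double: tangent at (11, 9): λ = (3·11² + 12)/(2·9) ≡ 14/18. 18⁻¹ ≡ 18 (mod 19) since 18·18 = 324 ≡ 1, so λ ≡ 14·18 ≡ 5.
  x = λ² - 11 - 11 = 25 - 22 ≡ 3; y = λ·(11 - 3) - 9 ≡ 12. → (3, 12)
double: tangent at (3, 12): λ = (3·3² + 12)/(2·12) ≡ 1/5. 5⁻¹ ≡ 4 (mod 19) since 5·4 = 20 ≡ 1, so λ ≡ 1·4 ≡ 4.
  x = λ² - 3 - 3 = 16 - 6 ≡ 10; y = λ·(3 - 10) - 12 ≡ 17. → (10, 17)
add Q: (10, 17) + (0, 9). λ = (9 - 17)/(0 - 10) ≡ 11/9 mod 19. 9⁻¹ ≡ 17 (mod 19) since 9·17 = 153 ≡ 1, so λ ≡ 16.
  x = λ² - 10 - 0 = 256 - 10 ≡ 18; y = λ·(10 - 18) - 17 ≡ 7. → (18, 7)

(18, 7)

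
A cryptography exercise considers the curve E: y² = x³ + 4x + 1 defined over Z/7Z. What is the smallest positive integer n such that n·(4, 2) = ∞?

5

2P: tangent at (4, 2): λ = (3·4² + 4)/(2·2) ≡ 3/4. 4⁻¹ ≡ 2 (mod 7) since 4·2 = 8 ≡ 1, so λ ≡ 3·2 ≡ 6.
  x = λ² - 4 - 4 = 36 - 8 ≡ 0; y = λ·(4 - 0) - 2 ≡ 1. → (0, 1)
3P: (0, 1) + (4, 2). λ = (2 - 1)/(4 - 0) ≡ 1/4 mod 7. 4⁻¹ ≡ 2 (mod 7) since 4·2 = 8 ≡ 1, so λ ≡ 2.
  x = λ² - 0 - 4 = 4 - 4 ≡ 0; y = λ·(0 - 0) - 1 ≡ 6. → (0, 6)
4P: (0, 6) + (4, 2). λ = (2 - 6)/(4 - 0) ≡ 3/4 mod 7. 4⁻¹ ≡ 2 (mod 7), so λ ≡ 6.
  x = λ² - 0 - 4 = 36 - 4 ≡ 4; y = λ·(0 - 4) - 6 ≡ 5. → (4, 5)
5P: (4, 5) + (4, 2): same x and y₁ ≡ -y₂, so the sum is ∞.
5P = ∞, so the order is 5.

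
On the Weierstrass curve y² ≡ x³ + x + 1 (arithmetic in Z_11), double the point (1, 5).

(3, 3)

tangent at (1, 5): λ = (3·1² + 1)/(2·5) ≡ 4/10. 10⁻¹ ≡ 10 (mod 11) since 10·10 = 100 ≡ 1, so λ ≡ 4·10 ≡ 7.
  x = λ² - 1 - 1 = 49 - 2 ≡ 3; y = λ·(1 - 3) - 5 ≡ 3. → (3, 3)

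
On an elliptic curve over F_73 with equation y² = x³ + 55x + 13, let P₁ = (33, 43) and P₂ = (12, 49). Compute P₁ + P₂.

(40, 32)

(33, 43) + (12, 49). λ = (49 - 43)/(12 - 33) ≡ 6/52 mod 73. 52⁻¹ ≡ 66 (mod 73), so λ ≡ 31.
  x = λ² - 33 - 12 = 961 - 45 ≡ 40; y = λ·(33 - 40) - 43 ≡ 32. → (40, 32)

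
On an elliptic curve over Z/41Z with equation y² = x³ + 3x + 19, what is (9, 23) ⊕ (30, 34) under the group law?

(9, 23) + (30, 34). λ = (34 - 23)/(30 - 9) ≡ 11/21 mod 41. 21⁻¹ ≡ 2 (mod 41) since 21·2 = 42 ≡ 1, so λ ≡ 22.
  x = λ² - 9 - 30 = 484 - 39 ≡ 35; y = λ·(9 - 35) - 23 ≡ 20. → (35, 20)

(35, 20)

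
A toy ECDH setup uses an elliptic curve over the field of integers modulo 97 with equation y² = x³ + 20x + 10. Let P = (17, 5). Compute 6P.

Double-and-add on 6 = (110)₂. Start with P = (17, 5) for the leading 1-bit.
double: tangent at (17, 5): λ = (3·17² + 20)/(2·5) ≡ 14/10. 10⁻¹ ≡ 68 (mod 97), so λ ≡ 14·68 ≡ 79.
  x = λ² - 17 - 17 = 6241 - 34 ≡ 96; y = λ·(17 - 96) - 5 ≡ 59. → (96, 59)
add P: (96, 59) + (17, 5). λ = (5 - 59)/(17 - 96) ≡ 43/18 mod 97. 18⁻¹ ≡ 27 (mod 97), so λ ≡ 94.
  x = λ² - 96 - 17 = 8836 - 113 ≡ 90; y = λ·(96 - 90) - 59 ≡ 20. → (90, 20)
double: tangent at (90, 20): λ = (3·90² + 20)/(2·20) ≡ 70/40. 40⁻¹ ≡ 17 (mod 97), so λ ≡ 70·17 ≡ 26.
  x = λ² - 90 - 90 = 676 - 180 ≡ 11; y = λ·(90 - 11) - 20 ≡ 94. → (11, 94)

(11, 94)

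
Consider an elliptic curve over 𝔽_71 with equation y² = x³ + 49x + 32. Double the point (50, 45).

(0, 23)

tangent at (50, 45): λ = (3·50² + 49)/(2·45) ≡ 23/19. 19⁻¹ ≡ 15 (mod 71), so λ ≡ 23·15 ≡ 61.
  x = λ² - 50 - 50 = 3721 - 100 ≡ 0; y = λ·(50 - 0) - 45 ≡ 23. → (0, 23)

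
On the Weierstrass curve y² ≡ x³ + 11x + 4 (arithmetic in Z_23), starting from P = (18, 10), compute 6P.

Double-and-add on 6 = (110)₂. Start with P = (18, 10) for the leading 1-bit.
double: tangent at (18, 10): λ = (3·18² + 11)/(2·10) ≡ 17/20. 20⁻¹ ≡ 15 (mod 23), so λ ≡ 17·15 ≡ 2.
  x = λ² - 18 - 18 = 4 - 36 ≡ 14; y = λ·(18 - 14) - 10 ≡ 21. → (14, 21)
add P: (14, 21) + (18, 10). λ = (10 - 21)/(18 - 14) ≡ 12/4 mod 23. 4⁻¹ ≡ 6 (mod 23), so λ ≡ 3.
  x = λ² - 14 - 18 = 9 - 32 ≡ 0; y = λ·(14 - 0) - 21 ≡ 21. → (0, 21)
double: tangent at (0, 21): λ = (3·0² + 11)/(2·21) ≡ 11/19. 19⁻¹ ≡ 17 (mod 23), so λ ≡ 11·17 ≡ 3.
  x = λ² - 0 - 0 = 9 - 0 ≡ 9; y = λ·(0 - 9) - 21 ≡ 21. → (9, 21)

(9, 21)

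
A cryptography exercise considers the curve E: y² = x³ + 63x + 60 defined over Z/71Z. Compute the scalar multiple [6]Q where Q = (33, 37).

(5, 28)

Repeated addition: build up to 6Q.
2Q: tangent at (33, 37): λ = (3·33² + 63)/(2·37) ≡ 64/3. 3⁻¹ ≡ 24 (mod 71), so λ ≡ 64·24 ≡ 45.
  x = λ² - 33 - 33 = 2025 - 66 ≡ 42; y = λ·(33 - 42) - 37 ≡ 55. → (42, 55)
3Q: (42, 55) + (33, 37). λ = (37 - 55)/(33 - 42) ≡ 53/62 mod 71. 62⁻¹ ≡ 63 (mod 71) since 62·63 = 3906 ≡ 1, so λ ≡ 2.
  x = λ² - 42 - 33 = 4 - 75 ≡ 0; y = λ·(42 - 0) - 55 ≡ 29. → (0, 29)
4Q: (0, 29) + (33, 37). λ = (37 - 29)/(33 - 0) ≡ 8/33 mod 71. 33⁻¹ ≡ 28 (mod 71) since 33·28 = 924 ≡ 1, so λ ≡ 11.
  x = λ² - 0 - 33 = 121 - 33 ≡ 17; y = λ·(0 - 17) - 29 ≡ 68. → (17, 68)
5Q: (17, 68) + (33, 37). λ = (37 - 68)/(33 - 17) ≡ 40/16 mod 71. 16⁻¹ ≡ 40 (mod 71), so λ ≡ 38.
  x = λ² - 17 - 33 = 1444 - 50 ≡ 45; y = λ·(17 - 45) - 68 ≡ 4. → (45, 4)
6Q: (45, 4) + (33, 37). λ = (37 - 4)/(33 - 45) ≡ 33/59 mod 71. 59⁻¹ ≡ 65 (mod 71), so λ ≡ 15.
  x = λ² - 45 - 33 = 225 - 78 ≡ 5; y = λ·(45 - 5) - 4 ≡ 28. → (5, 28)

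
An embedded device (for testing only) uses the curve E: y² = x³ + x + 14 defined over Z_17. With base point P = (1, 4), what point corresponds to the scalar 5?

(5, 12)

Double-and-add on 5 = (101)₂. Start with P = (1, 4) for the leading 1-bit.
double: tangent at (1, 4): λ = (3·1² + 1)/(2·4) ≡ 4/8. 8⁻¹ ≡ 15 (mod 17), so λ ≡ 4·15 ≡ 9.
  x = λ² - 1 - 1 = 81 - 2 ≡ 11; y = λ·(1 - 11) - 4 ≡ 8. → (11, 8)
double: tangent at (11, 8): λ = (3·11² + 1)/(2·8) ≡ 7/16. 16⁻¹ ≡ 16 (mod 17), so λ ≡ 7·16 ≡ 10.
  x = λ² - 11 - 11 = 100 - 22 ≡ 10; y = λ·(11 - 10) - 8 ≡ 2. → (10, 2)
add P: (10, 2) + (1, 4). λ = (4 - 2)/(1 - 10) ≡ 2/8 mod 17. 8⁻¹ ≡ 15 (mod 17), so λ ≡ 13.
  x = λ² - 10 - 1 = 169 - 11 ≡ 5; y = λ·(10 - 5) - 2 ≡ 12. → (5, 12)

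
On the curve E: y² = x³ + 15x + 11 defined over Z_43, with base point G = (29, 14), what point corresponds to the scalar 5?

Double-and-add on 5 = (101)₂. Start with G = (29, 14) for the leading 1-bit.
double: tangent at (29, 14): λ = (3·29² + 15)/(2·14) ≡ 1/28. 28⁻¹ ≡ 20 (mod 43), so λ ≡ 1·20 ≡ 20.
  x = λ² - 29 - 29 = 400 - 58 ≡ 41; y = λ·(29 - 41) - 14 ≡ 4. → (41, 4)
double: tangent at (41, 4): λ = (3·41² + 15)/(2·4) ≡ 27/8. 8⁻¹ ≡ 27 (mod 43), so λ ≡ 27·27 ≡ 41.
  x = λ² - 41 - 41 = 1681 - 82 ≡ 8; y = λ·(41 - 8) - 4 ≡ 16. → (8, 16)
add G: (8, 16) + (29, 14). λ = (14 - 16)/(29 - 8) ≡ 41/21 mod 43. 21⁻¹ ≡ 41 (mod 43), so λ ≡ 4.
  x = λ² - 8 - 29 = 16 - 37 ≡ 22; y = λ·(8 - 22) - 16 ≡ 14. → (22, 14)

(22, 14)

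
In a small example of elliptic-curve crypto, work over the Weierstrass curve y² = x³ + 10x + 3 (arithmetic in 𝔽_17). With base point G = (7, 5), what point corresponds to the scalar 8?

(12, 7)

Double-and-add on 8 = (1000)₂. Start with G = (7, 5) for the leading 1-bit.
double: tangent at (7, 5): λ = (3·7² + 10)/(2·5) ≡ 4/10. 10⁻¹ ≡ 12 (mod 17), so λ ≡ 4·12 ≡ 14.
  x = λ² - 7 - 7 = 196 - 14 ≡ 12; y = λ·(7 - 12) - 5 ≡ 10. → (12, 10)
double: tangent at (12, 10): λ = (3·12² + 10)/(2·10) ≡ 0/3. 3⁻¹ ≡ 6 (mod 17), so λ ≡ 0·6 ≡ 0.
  x = λ² - 12 - 12 = 0 - 24 ≡ 10; y = λ·(12 - 10) - 10 ≡ 7. → (10, 7)
double: tangent at (10, 7): λ = (3·10² + 10)/(2·7) ≡ 4/14. 14⁻¹ ≡ 11 (mod 17), so λ ≡ 4·11 ≡ 10.
  x = λ² - 10 - 10 = 100 - 20 ≡ 12; y = λ·(10 - 12) - 7 ≡ 7. → (12, 7)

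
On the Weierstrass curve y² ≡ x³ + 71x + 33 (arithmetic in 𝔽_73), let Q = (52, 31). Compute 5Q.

Repeated addition: build up to 5Q.
2Q: tangent at (52, 31): λ = (3·52² + 71)/(2·31) ≡ 7/62. 62⁻¹ ≡ 53 (mod 73), so λ ≡ 7·53 ≡ 6.
  x = λ² - 52 - 52 = 36 - 104 ≡ 5; y = λ·(52 - 5) - 31 ≡ 32. → (5, 32)
3Q: (5, 32) + (52, 31). λ = (31 - 32)/(52 - 5) ≡ 72/47 mod 73. 47⁻¹ ≡ 14 (mod 73) since 47·14 = 658 ≡ 1, so λ ≡ 59.
  x = λ² - 5 - 52 = 3481 - 57 ≡ 66; y = λ·(5 - 66) - 32 ≡ 19. → (66, 19)
4Q: (66, 19) + (52, 31). λ = (31 - 19)/(52 - 66) ≡ 12/59 mod 73. 59⁻¹ ≡ 26 (mod 73), so λ ≡ 20.
  x = λ² - 66 - 52 = 400 - 118 ≡ 63; y = λ·(66 - 63) - 19 ≡ 41. → (63, 41)
5Q: (63, 41) + (52, 31). λ = (31 - 41)/(52 - 63) ≡ 63/62 mod 73. 62⁻¹ ≡ 53 (mod 73), so λ ≡ 54.
  x = λ² - 63 - 52 = 2916 - 115 ≡ 27; y = λ·(63 - 27) - 41 ≡ 5. → (27, 5)

(27, 5)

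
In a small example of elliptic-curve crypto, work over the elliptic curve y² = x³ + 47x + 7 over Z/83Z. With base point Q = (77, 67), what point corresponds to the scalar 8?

(61, 51)

Repeated addition: build up to 8Q.
2Q: tangent at (77, 67): λ = (3·77² + 47)/(2·67) ≡ 72/51. 51⁻¹ ≡ 70 (mod 83), so λ ≡ 72·70 ≡ 60.
  x = λ² - 77 - 77 = 3600 - 154 ≡ 43; y = λ·(77 - 43) - 67 ≡ 64. → (43, 64)
3Q: (43, 64) + (77, 67). λ = (67 - 64)/(77 - 43) ≡ 3/34 mod 83. 34⁻¹ ≡ 22 (mod 83) since 34·22 = 748 ≡ 1, so λ ≡ 66.
  x = λ² - 43 - 77 = 4356 - 120 ≡ 3; y = λ·(43 - 3) - 64 ≡ 3. → (3, 3)
4Q: (3, 3) + (77, 67). λ = (67 - 3)/(77 - 3) ≡ 64/74 mod 83. 74⁻¹ ≡ 46 (mod 83), so λ ≡ 39.
  x = λ² - 3 - 77 = 1521 - 80 ≡ 30; y = λ·(3 - 30) - 3 ≡ 23. → (30, 23)
5Q: (30, 23) + (77, 67). λ = (67 - 23)/(77 - 30) ≡ 44/47 mod 83. 47⁻¹ ≡ 53 (mod 83), so λ ≡ 8.
  x = λ² - 30 - 77 = 64 - 107 ≡ 40; y = λ·(30 - 40) - 23 ≡ 63. → (40, 63)
6Q: (40, 63) + (77, 67). λ = (67 - 63)/(77 - 40) ≡ 4/37 mod 83. 37⁻¹ ≡ 9 (mod 83) since 37·9 = 333 ≡ 1, so λ ≡ 36.
  x = λ² - 40 - 77 = 1296 - 117 ≡ 17; y = λ·(40 - 17) - 63 ≡ 18. → (17, 18)
7Q: (17, 18) + (77, 67). λ = (67 - 18)/(77 - 17) ≡ 49/60 mod 83. 60⁻¹ ≡ 18 (mod 83) since 60·18 = 1080 ≡ 1, so λ ≡ 52.
  x = λ² - 17 - 77 = 2704 - 94 ≡ 37; y = λ·(17 - 37) - 18 ≡ 21. → (37, 21)
8Q: (37, 21) + (77, 67). λ = (67 - 21)/(77 - 37) ≡ 46/40 mod 83. 40⁻¹ ≡ 27 (mod 83), so λ ≡ 80.
  x = λ² - 37 - 77 = 6400 - 114 ≡ 61; y = λ·(37 - 61) - 21 ≡ 51. → (61, 51)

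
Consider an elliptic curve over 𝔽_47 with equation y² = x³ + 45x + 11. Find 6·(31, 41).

(46, 23)

Write P = (31, 41).
Double-and-add on 6 = (110)₂. Start with P = (31, 41) for the leading 1-bit.
double: tangent at (31, 41): λ = (3·31² + 45)/(2·41) ≡ 14/35. 35⁻¹ ≡ 43 (mod 47) since 35·43 = 1505 ≡ 1, so λ ≡ 14·43 ≡ 38.
  x = λ² - 31 - 31 = 1444 - 62 ≡ 19; y = λ·(31 - 19) - 41 ≡ 39. → (19, 39)
add P: (19, 39) + (31, 41). λ = (41 - 39)/(31 - 19) ≡ 2/12 mod 47. 12⁻¹ ≡ 4 (mod 47) since 12·4 = 48 ≡ 1, so λ ≡ 8.
  x = λ² - 19 - 31 = 64 - 50 ≡ 14; y = λ·(19 - 14) - 39 ≡ 1. → (14, 1)
double: tangent at (14, 1): λ = (3·14² + 45)/(2·1) ≡ 22/2. 2⁻¹ ≡ 24 (mod 47), so λ ≡ 22·24 ≡ 11.
  x = λ² - 14 - 14 = 121 - 28 ≡ 46; y = λ·(14 - 46) - 1 ≡ 23. → (46, 23)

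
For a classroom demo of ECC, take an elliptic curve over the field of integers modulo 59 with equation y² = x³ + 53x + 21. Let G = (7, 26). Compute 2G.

tangent at (7, 26): λ = (3·7² + 53)/(2·26) ≡ 23/52. 52⁻¹ ≡ 42 (mod 59), so λ ≡ 23·42 ≡ 22.
  x = λ² - 7 - 7 = 484 - 14 ≡ 57; y = λ·(7 - 57) - 26 ≡ 54. → (57, 54)

(57, 54)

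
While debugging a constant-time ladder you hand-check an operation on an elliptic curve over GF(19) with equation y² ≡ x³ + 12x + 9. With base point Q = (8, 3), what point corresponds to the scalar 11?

(5, 2)

Repeated addition: build up to 11Q.
2Q: tangent at (8, 3): λ = (3·8² + 12)/(2·3) ≡ 14/6. 6⁻¹ ≡ 16 (mod 19) since 6·16 = 96 ≡ 1, so λ ≡ 14·16 ≡ 15.
  x = λ² - 8 - 8 = 225 - 16 ≡ 0; y = λ·(8 - 0) - 3 ≡ 3. → (0, 3)
3Q: (0, 3) + (8, 3). λ = (3 - 3)/(8 - 0) ≡ 0/8 mod 19. 8⁻¹ ≡ 12 (mod 19), so λ ≡ 0.
  x = λ² - 0 - 8 = 0 - 8 ≡ 11; y = λ·(0 - 11) - 3 ≡ 16. → (11, 16)
4Q: (11, 16) + (8, 3). λ = (3 - 16)/(8 - 11) ≡ 6/16 mod 19. 16⁻¹ ≡ 6 (mod 19), so λ ≡ 17.
  x = λ² - 11 - 8 = 289 - 19 ≡ 4; y = λ·(11 - 4) - 16 ≡ 8. → (4, 8)
5Q: (4, 8) + (8, 3). λ = (3 - 8)/(8 - 4) ≡ 14/4 mod 19. 4⁻¹ ≡ 5 (mod 19) since 4·5 = 20 ≡ 1, so λ ≡ 13.
  x = λ² - 4 - 8 = 169 - 12 ≡ 5; y = λ·(4 - 5) - 8 ≡ 17. → (5, 17)
6Q: (5, 17) + (8, 3). λ = (3 - 17)/(8 - 5) ≡ 5/3 mod 19. 3⁻¹ ≡ 13 (mod 19) since 3·13 = 39 ≡ 1, so λ ≡ 8.
  x = λ² - 5 - 8 = 64 - 13 ≡ 13; y = λ·(5 - 13) - 17 ≡ 14. → (13, 14)
7Q: (13, 14) + (8, 3). λ = (3 - 14)/(8 - 13) ≡ 8/14 mod 19. 14⁻¹ ≡ 15 (mod 19) since 14·15 = 210 ≡ 1, so λ ≡ 6.
  x = λ² - 13 - 8 = 36 - 21 ≡ 15; y = λ·(13 - 15) - 14 ≡ 12. → (15, 12)
8Q: (15, 12) + (8, 3). λ = (3 - 12)/(8 - 15) ≡ 10/12 mod 19. 12⁻¹ ≡ 8 (mod 19) since 12·8 = 96 ≡ 1, so λ ≡ 4.
  x = λ² - 15 - 8 = 16 - 23 ≡ 12; y = λ·(15 - 12) - 12 ≡ 0. → (12, 0)
9Q: (12, 0) + (8, 3). λ = (3 - 0)/(8 - 12) ≡ 3/15 mod 19. 15⁻¹ ≡ 14 (mod 19) since 15·14 = 210 ≡ 1, so λ ≡ 4.
  x = λ² - 12 - 8 = 16 - 20 ≡ 15; y = λ·(12 - 15) - 0 ≡ 7. → (15, 7)
10Q: (15, 7) + (8, 3). λ = (3 - 7)/(8 - 15) ≡ 15/12 mod 19. 12⁻¹ ≡ 8 (mod 19), so λ ≡ 6.
  x = λ² - 15 - 8 = 36 - 23 ≡ 13; y = λ·(15 - 13) - 7 ≡ 5. → (13, 5)
11Q: (13, 5) + (8, 3). λ = (3 - 5)/(8 - 13) ≡ 17/14 mod 19. 14⁻¹ ≡ 15 (mod 19), so λ ≡ 8.
  x = λ² - 13 - 8 = 64 - 21 ≡ 5; y = λ·(13 - 5) - 5 ≡ 2. → (5, 2)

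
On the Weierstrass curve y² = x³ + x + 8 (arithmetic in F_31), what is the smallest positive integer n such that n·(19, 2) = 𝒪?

5

2P: tangent at (19, 2): λ = (3·19² + 1)/(2·2) ≡ 30/4. 4⁻¹ ≡ 8 (mod 31) since 4·8 = 32 ≡ 1, so λ ≡ 30·8 ≡ 23.
  x = λ² - 19 - 19 = 529 - 38 ≡ 26; y = λ·(19 - 26) - 2 ≡ 23. → (26, 23)
3P: (26, 23) + (19, 2). λ = (2 - 23)/(19 - 26) ≡ 10/24 mod 31. 24⁻¹ ≡ 22 (mod 31) since 24·22 = 528 ≡ 1, so λ ≡ 3.
  x = λ² - 26 - 19 = 9 - 45 ≡ 26; y = λ·(26 - 26) - 23 ≡ 8. → (26, 8)
4P: (26, 8) + (19, 2). λ = (2 - 8)/(19 - 26) ≡ 25/24 mod 31. 24⁻¹ ≡ 22 (mod 31) since 24·22 = 528 ≡ 1, so λ ≡ 23.
  x = λ² - 26 - 19 = 529 - 45 ≡ 19; y = λ·(26 - 19) - 8 ≡ 29. → (19, 29)
5P: (19, 29) + (19, 2): same x and y₁ ≡ -y₂, so the sum is 𝒪.
5P = 𝒪, so the order is 5.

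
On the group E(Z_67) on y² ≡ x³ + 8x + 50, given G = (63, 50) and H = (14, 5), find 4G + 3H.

First 4G:
Repeated addition: build up to 4G.
2G: tangent at (63, 50): λ = (3·63² + 8)/(2·50) ≡ 56/33. 33⁻¹ ≡ 65 (mod 67) since 33·65 = 2145 ≡ 1, so λ ≡ 56·65 ≡ 22.
  x = λ² - 63 - 63 = 484 - 126 ≡ 23; y = λ·(63 - 23) - 50 ≡ 26. → (23, 26)
3G: (23, 26) + (63, 50). λ = (50 - 26)/(63 - 23) ≡ 24/40 mod 67. 40⁻¹ ≡ 62 (mod 67), so λ ≡ 14.
  x = λ² - 23 - 63 = 196 - 86 ≡ 43; y = λ·(23 - 43) - 26 ≡ 29. → (43, 29)
4G: (43, 29) + (63, 50). λ = (50 - 29)/(63 - 43) ≡ 21/20 mod 67. 20⁻¹ ≡ 57 (mod 67) since 20·57 = 1140 ≡ 1, so λ ≡ 58.
  x = λ² - 43 - 63 = 3364 - 106 ≡ 42; y = λ·(43 - 42) - 29 ≡ 29. → (42, 29)
4G = (42, 29).
Next 3H:
Repeated addition: build up to 3H.
2H: tangent at (14, 5): λ = (3·14² + 8)/(2·5) ≡ 60/10. 10⁻¹ ≡ 47 (mod 67), so λ ≡ 60·47 ≡ 6.
  x = λ² - 14 - 14 = 36 - 28 ≡ 8; y = λ·(14 - 8) - 5 ≡ 31. → (8, 31)
3H: (8, 31) + (14, 5). λ = (5 - 31)/(14 - 8) ≡ 41/6 mod 67. 6⁻¹ ≡ 56 (mod 67), so λ ≡ 18.
  x = λ² - 8 - 14 = 324 - 22 ≡ 34; y = λ·(8 - 34) - 31 ≡ 37. → (34, 37)
3H = (34, 37).
Finally 4G + 3H:
(42, 29) + (34, 37). λ = (37 - 29)/(34 - 42) ≡ 8/59 mod 67. 59⁻¹ ≡ 25 (mod 67), so λ ≡ 66.
  x = λ² - 42 - 34 = 4356 - 76 ≡ 59; y = λ·(42 - 59) - 29 ≡ 55. → (59, 55)

(59, 55)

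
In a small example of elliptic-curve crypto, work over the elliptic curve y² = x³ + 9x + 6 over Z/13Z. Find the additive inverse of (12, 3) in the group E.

-(12, 3) = (12, -3 mod 13) = (12, 10).

(12, 10)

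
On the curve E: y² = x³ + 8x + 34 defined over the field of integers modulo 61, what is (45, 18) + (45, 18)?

(35, 1)

tangent at (45, 18): λ = (3·45² + 8)/(2·18) ≡ 44/36. 36⁻¹ ≡ 39 (mod 61) since 36·39 = 1404 ≡ 1, so λ ≡ 44·39 ≡ 8.
  x = λ² - 45 - 45 = 64 - 90 ≡ 35; y = λ·(45 - 35) - 18 ≡ 1. → (35, 1)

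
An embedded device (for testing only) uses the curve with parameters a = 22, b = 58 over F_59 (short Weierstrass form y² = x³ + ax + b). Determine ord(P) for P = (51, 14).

2P: tangent at (51, 14): λ = (3·51² + 22)/(2·14) ≡ 37/28. 28⁻¹ ≡ 19 (mod 59) since 28·19 = 532 ≡ 1, so λ ≡ 37·19 ≡ 54.
  x = λ² - 51 - 51 = 2916 - 102 ≡ 41; y = λ·(51 - 41) - 14 ≡ 54. → (41, 54)
3P: (41, 54) + (51, 14). λ = (14 - 54)/(51 - 41) ≡ 19/10 mod 59. 10⁻¹ ≡ 6 (mod 59), so λ ≡ 55.
  x = λ² - 41 - 51 = 3025 - 92 ≡ 42; y = λ·(41 - 42) - 54 ≡ 9. → (42, 9)
4P: (42, 9) + (51, 14). λ = (14 - 9)/(51 - 42) ≡ 5/9 mod 59. 9⁻¹ ≡ 46 (mod 59), so λ ≡ 53.
  x = λ² - 42 - 51 = 2809 - 93 ≡ 2; y = λ·(42 - 2) - 9 ≡ 46. → (2, 46)
5P: (2, 46) + (51, 14). λ = (14 - 46)/(51 - 2) ≡ 27/49 mod 59. 49⁻¹ ≡ 53 (mod 59) since 49·53 = 2597 ≡ 1, so λ ≡ 15.
  x = λ² - 2 - 51 = 225 - 53 ≡ 54; y = λ·(2 - 54) - 46 ≡ 0. → (54, 0)
6P: (54, 0) + (51, 14). λ = (14 - 0)/(51 - 54) ≡ 14/56 mod 59. 56⁻¹ ≡ 39 (mod 59) since 56·39 = 2184 ≡ 1, so λ ≡ 15.
  x = λ² - 54 - 51 = 225 - 105 ≡ 2; y = λ·(54 - 2) - 0 ≡ 13. → (2, 13)
7P: (2, 13) + (51, 14). λ = (14 - 13)/(51 - 2) ≡ 1/49 mod 59. 49⁻¹ ≡ 53 (mod 59), so λ ≡ 53.
  x = λ² - 2 - 51 = 2809 - 53 ≡ 42; y = λ·(2 - 42) - 13 ≡ 50. → (42, 50)
8P: (42, 50) + (51, 14). λ = (14 - 50)/(51 - 42) ≡ 23/9 mod 59. 9⁻¹ ≡ 46 (mod 59), so λ ≡ 55.
  x = λ² - 42 - 51 = 3025 - 93 ≡ 41; y = λ·(42 - 41) - 50 ≡ 5. → (41, 5)
9P: (41, 5) + (51, 14). λ = (14 - 5)/(51 - 41) ≡ 9/10 mod 59. 10⁻¹ ≡ 6 (mod 59), so λ ≡ 54.
  x = λ² - 41 - 51 = 2916 - 92 ≡ 51; y = λ·(41 - 51) - 5 ≡ 45. → (51, 45)
10P: (51, 45) + (51, 14): same x and y₁ ≡ -y₂, so the sum is 𝒪.
10P = 𝒪, so the order is 10.

10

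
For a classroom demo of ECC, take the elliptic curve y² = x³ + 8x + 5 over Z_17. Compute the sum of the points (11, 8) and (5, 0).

(11, 8) + (5, 0). λ = (0 - 8)/(5 - 11) ≡ 9/11 mod 17. 11⁻¹ ≡ 14 (mod 17) since 11·14 = 154 ≡ 1, so λ ≡ 7.
  x = λ² - 11 - 5 = 49 - 16 ≡ 16; y = λ·(11 - 16) - 8 ≡ 8. → (16, 8)

(16, 8)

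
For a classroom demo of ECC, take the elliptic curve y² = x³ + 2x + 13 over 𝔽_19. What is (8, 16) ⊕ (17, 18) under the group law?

(10, 11)

(8, 16) + (17, 18). λ = (18 - 16)/(17 - 8) ≡ 2/9 mod 19. 9⁻¹ ≡ 17 (mod 19), so λ ≡ 15.
  x = λ² - 8 - 17 = 225 - 25 ≡ 10; y = λ·(8 - 10) - 16 ≡ 11. → (10, 11)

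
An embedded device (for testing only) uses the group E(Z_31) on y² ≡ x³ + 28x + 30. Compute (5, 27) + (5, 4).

O

The two points share x = 5 and their y-coordinates satisfy 27 + 4 ≡ 0 (mod 31), so they are inverses. Their sum is O.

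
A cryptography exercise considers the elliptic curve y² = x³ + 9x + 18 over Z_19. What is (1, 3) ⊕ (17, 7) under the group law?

(7, 5)

(1, 3) + (17, 7). λ = (7 - 3)/(17 - 1) ≡ 4/16 mod 19. 16⁻¹ ≡ 6 (mod 19) since 16·6 = 96 ≡ 1, so λ ≡ 5.
  x = λ² - 1 - 17 = 25 - 18 ≡ 7; y = λ·(1 - 7) - 3 ≡ 5. → (7, 5)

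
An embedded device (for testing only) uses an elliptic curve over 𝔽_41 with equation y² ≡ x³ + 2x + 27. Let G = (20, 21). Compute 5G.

(25, 32)

Repeated addition: build up to 5G.
2G: tangent at (20, 21): λ = (3·20² + 2)/(2·21) ≡ 13/1. 1⁻¹ ≡ 1 (mod 41), so λ ≡ 13·1 ≡ 13.
  x = λ² - 20 - 20 = 169 - 40 ≡ 6; y = λ·(20 - 6) - 21 ≡ 38. → (6, 38)
3G: (6, 38) + (20, 21). λ = (21 - 38)/(20 - 6) ≡ 24/14 mod 41. 14⁻¹ ≡ 3 (mod 41) since 14·3 = 42 ≡ 1, so λ ≡ 31.
  x = λ² - 6 - 20 = 961 - 26 ≡ 33; y = λ·(6 - 33) - 38 ≡ 27. → (33, 27)
4G: (33, 27) + (20, 21). λ = (21 - 27)/(20 - 33) ≡ 35/28 mod 41. 28⁻¹ ≡ 22 (mod 41) since 28·22 = 616 ≡ 1, so λ ≡ 32.
  x = λ² - 33 - 20 = 1024 - 53 ≡ 28; y = λ·(33 - 28) - 27 ≡ 10. → (28, 10)
5G: (28, 10) + (20, 21). λ = (21 - 10)/(20 - 28) ≡ 11/33 mod 41. 33⁻¹ ≡ 5 (mod 41), so λ ≡ 14.
  x = λ² - 28 - 20 = 196 - 48 ≡ 25; y = λ·(28 - 25) - 10 ≡ 32. → (25, 32)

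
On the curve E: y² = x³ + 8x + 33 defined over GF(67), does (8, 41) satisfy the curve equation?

yes

y² = 41² ≡ 6; x³ + 8x + 33 = 609 ≡ 6 (mod 67). 6 = 6.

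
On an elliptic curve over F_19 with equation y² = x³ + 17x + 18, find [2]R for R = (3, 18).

tangent at (3, 18): λ = (3·3² + 17)/(2·18) ≡ 6/17. 17⁻¹ ≡ 9 (mod 19) since 17·9 = 153 ≡ 1, so λ ≡ 6·9 ≡ 16.
  x = λ² - 3 - 3 = 256 - 6 ≡ 3; y = λ·(3 - 3) - 18 ≡ 1. → (3, 1)

(3, 1)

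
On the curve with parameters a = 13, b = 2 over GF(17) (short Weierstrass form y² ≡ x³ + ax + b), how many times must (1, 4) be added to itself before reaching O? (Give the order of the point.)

2P: tangent at (1, 4): λ = (3·1² + 13)/(2·4) ≡ 16/8. 8⁻¹ ≡ 15 (mod 17) since 8·15 = 120 ≡ 1, so λ ≡ 16·15 ≡ 2.
  x = λ² - 1 - 1 = 4 - 2 ≡ 2; y = λ·(1 - 2) - 4 ≡ 11. → (2, 11)
3P: (2, 11) + (1, 4). λ = (4 - 11)/(1 - 2) ≡ 10/16 mod 17. 16⁻¹ ≡ 16 (mod 17), so λ ≡ 7.
  x = λ² - 2 - 1 = 49 - 3 ≡ 12; y = λ·(2 - 12) - 11 ≡ 4. → (12, 4)
4P: (12, 4) + (1, 4). λ = (4 - 4)/(1 - 12) ≡ 0/6 mod 17. 6⁻¹ ≡ 3 (mod 17), so λ ≡ 0.
  x = λ² - 12 - 1 = 0 - 13 ≡ 4; y = λ·(12 - 4) - 4 ≡ 13. → (4, 13)
5P: (4, 13) + (1, 4). λ = (4 - 13)/(1 - 4) ≡ 8/14 mod 17. 14⁻¹ ≡ 11 (mod 17), so λ ≡ 3.
  x = λ² - 4 - 1 = 9 - 5 ≡ 4; y = λ·(4 - 4) - 13 ≡ 4. → (4, 4)
6P: (4, 4) + (1, 4). λ = (4 - 4)/(1 - 4) ≡ 0/14 mod 17. 14⁻¹ ≡ 11 (mod 17), so λ ≡ 0.
  x = λ² - 4 - 1 = 0 - 5 ≡ 12; y = λ·(4 - 12) - 4 ≡ 13. → (12, 13)
7P: (12, 13) + (1, 4). λ = (4 - 13)/(1 - 12) ≡ 8/6 mod 17. 6⁻¹ ≡ 3 (mod 17) since 6·3 = 18 ≡ 1, so λ ≡ 7.
  x = λ² - 12 - 1 = 49 - 13 ≡ 2; y = λ·(12 - 2) - 13 ≡ 6. → (2, 6)
8P: (2, 6) + (1, 4). λ = (4 - 6)/(1 - 2) ≡ 15/16 mod 17. 16⁻¹ ≡ 16 (mod 17) since 16·16 = 256 ≡ 1, so λ ≡ 2.
  x = λ² - 2 - 1 = 4 - 3 ≡ 1; y = λ·(2 - 1) - 6 ≡ 13. → (1, 13)
9P: (1, 13) + (1, 4): same x and y₁ ≡ -y₂, so the sum is O.
9P = O, so the order is 9.

9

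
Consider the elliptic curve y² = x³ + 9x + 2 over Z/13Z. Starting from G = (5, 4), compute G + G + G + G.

(1, 8)

Double-and-add on 4 = (100)₂. Start with G = (5, 4) for the leading 1-bit.
double: tangent at (5, 4): λ = (3·5² + 9)/(2·4) ≡ 6/8. 8⁻¹ ≡ 5 (mod 13) since 8·5 = 40 ≡ 1, so λ ≡ 6·5 ≡ 4.
  x = λ² - 5 - 5 = 16 - 10 ≡ 6; y = λ·(5 - 6) - 4 ≡ 5. → (6, 5)
double: tangent at (6, 5): λ = (3·6² + 9)/(2·5) ≡ 0/10. 10⁻¹ ≡ 4 (mod 13), so λ ≡ 0·4 ≡ 0.
  x = λ² - 6 - 6 = 0 - 12 ≡ 1; y = λ·(6 - 1) - 5 ≡ 8. → (1, 8)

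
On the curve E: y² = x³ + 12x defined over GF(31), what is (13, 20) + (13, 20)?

(10, 29)

tangent at (13, 20): λ = (3·13² + 12)/(2·20) ≡ 23/9. 9⁻¹ ≡ 7 (mod 31) since 9·7 = 63 ≡ 1, so λ ≡ 23·7 ≡ 6.
  x = λ² - 13 - 13 = 36 - 26 ≡ 10; y = λ·(13 - 10) - 20 ≡ 29. → (10, 29)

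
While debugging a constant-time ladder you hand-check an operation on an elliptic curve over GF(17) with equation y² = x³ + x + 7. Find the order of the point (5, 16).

2P: tangent at (5, 16): λ = (3·5² + 1)/(2·16) ≡ 8/15. 15⁻¹ ≡ 8 (mod 17), so λ ≡ 8·8 ≡ 13.
  x = λ² - 5 - 5 = 169 - 10 ≡ 6; y = λ·(5 - 6) - 16 ≡ 5. → (6, 5)
3P: (6, 5) + (5, 16). λ = (16 - 5)/(5 - 6) ≡ 11/16 mod 17. 16⁻¹ ≡ 16 (mod 17), so λ ≡ 6.
  x = λ² - 6 - 5 = 36 - 11 ≡ 8; y = λ·(6 - 8) - 5 ≡ 0. → (8, 0)
4P: (8, 0) + (5, 16). λ = (16 - 0)/(5 - 8) ≡ 16/14 mod 17. 14⁻¹ ≡ 11 (mod 17), so λ ≡ 6.
  x = λ² - 8 - 5 = 36 - 13 ≡ 6; y = λ·(8 - 6) - 0 ≡ 12. → (6, 12)
5P: (6, 12) + (5, 16). λ = (16 - 12)/(5 - 6) ≡ 4/16 mod 17. 16⁻¹ ≡ 16 (mod 17), so λ ≡ 13.
  x = λ² - 6 - 5 = 169 - 11 ≡ 5; y = λ·(6 - 5) - 12 ≡ 1. → (5, 1)
6P: (5, 1) + (5, 16): same x and y₁ ≡ -y₂, so the sum is O.
6P = O, so the order is 6.

6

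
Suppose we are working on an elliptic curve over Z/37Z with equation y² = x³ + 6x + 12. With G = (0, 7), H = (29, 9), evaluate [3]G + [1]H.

(0, 30)

First 3G:
Repeated addition: build up to 3G.
2G: tangent at (0, 7): λ = (3·0² + 6)/(2·7) ≡ 6/14. 14⁻¹ ≡ 8 (mod 37) since 14·8 = 112 ≡ 1, so λ ≡ 6·8 ≡ 11.
  x = λ² - 0 - 0 = 121 - 0 ≡ 10; y = λ·(0 - 10) - 7 ≡ 31. → (10, 31)
3G: (10, 31) + (0, 7). λ = (7 - 31)/(0 - 10) ≡ 13/27 mod 37. 27⁻¹ ≡ 11 (mod 37), so λ ≡ 32.
  x = λ² - 10 - 0 = 1024 - 10 ≡ 15; y = λ·(10 - 15) - 31 ≡ 31. → (15, 31)
3G = (15, 31).
Finally 3G + H:
(15, 31) + (29, 9). λ = (9 - 31)/(29 - 15) ≡ 15/14 mod 37. 14⁻¹ ≡ 8 (mod 37), so λ ≡ 9.
  x = λ² - 15 - 29 = 81 - 44 ≡ 0; y = λ·(15 - 0) - 31 ≡ 30. → (0, 30)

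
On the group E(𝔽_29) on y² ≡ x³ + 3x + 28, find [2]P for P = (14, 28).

tangent at (14, 28): λ = (3·14² + 3)/(2·28) ≡ 11/27. 27⁻¹ ≡ 14 (mod 29) since 27·14 = 378 ≡ 1, so λ ≡ 11·14 ≡ 9.
  x = λ² - 14 - 14 = 81 - 28 ≡ 24; y = λ·(14 - 24) - 28 ≡ 27. → (24, 27)

(24, 27)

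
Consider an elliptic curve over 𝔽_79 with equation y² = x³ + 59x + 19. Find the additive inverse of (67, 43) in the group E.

(67, 36)

-(67, 43) = (67, -43 mod 79) = (67, 36).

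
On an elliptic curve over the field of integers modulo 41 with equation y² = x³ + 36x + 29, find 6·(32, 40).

(1, 5)

Write Q = (32, 40).
Repeated addition: build up to 6Q.
2Q: tangent at (32, 40): λ = (3·32² + 36)/(2·40) ≡ 33/39. 39⁻¹ ≡ 20 (mod 41), so λ ≡ 33·20 ≡ 4.
  x = λ² - 32 - 32 = 16 - 64 ≡ 34; y = λ·(32 - 34) - 40 ≡ 34. → (34, 34)
3Q: (34, 34) + (32, 40). λ = (40 - 34)/(32 - 34) ≡ 6/39 mod 41. 39⁻¹ ≡ 20 (mod 41) since 39·20 = 780 ≡ 1, so λ ≡ 38.
  x = λ² - 34 - 32 = 1444 - 66 ≡ 25; y = λ·(34 - 25) - 34 ≡ 21. → (25, 21)
4Q: (25, 21) + (32, 40). λ = (40 - 21)/(32 - 25) ≡ 19/7 mod 41. 7⁻¹ ≡ 6 (mod 41), so λ ≡ 32.
  x = λ² - 25 - 32 = 1024 - 57 ≡ 24; y = λ·(25 - 24) - 21 ≡ 11. → (24, 11)
5Q: (24, 11) + (32, 40). λ = (40 - 11)/(32 - 24) ≡ 29/8 mod 41. 8⁻¹ ≡ 36 (mod 41), so λ ≡ 19.
  x = λ² - 24 - 32 = 361 - 56 ≡ 18; y = λ·(24 - 18) - 11 ≡ 21. → (18, 21)
6Q: (18, 21) + (32, 40). λ = (40 - 21)/(32 - 18) ≡ 19/14 mod 41. 14⁻¹ ≡ 3 (mod 41), so λ ≡ 16.
  x = λ² - 18 - 32 = 256 - 50 ≡ 1; y = λ·(18 - 1) - 21 ≡ 5. → (1, 5)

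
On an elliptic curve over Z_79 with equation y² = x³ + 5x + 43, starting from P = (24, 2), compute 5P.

Repeated addition: build up to 5P.
2P: tangent at (24, 2): λ = (3·24² + 5)/(2·2) ≡ 74/4. 4⁻¹ ≡ 20 (mod 79), so λ ≡ 74·20 ≡ 58.
  x = λ² - 24 - 24 = 3364 - 48 ≡ 77; y = λ·(24 - 77) - 2 ≡ 5. → (77, 5)
3P: (77, 5) + (24, 2). λ = (2 - 5)/(24 - 77) ≡ 76/26 mod 79. 26⁻¹ ≡ 76 (mod 79) since 26·76 = 1976 ≡ 1, so λ ≡ 9.
  x = λ² - 77 - 24 = 81 - 101 ≡ 59; y = λ·(77 - 59) - 5 ≡ 78. → (59, 78)
4P: (59, 78) + (24, 2). λ = (2 - 78)/(24 - 59) ≡ 3/44 mod 79. 44⁻¹ ≡ 9 (mod 79) since 44·9 = 396 ≡ 1, so λ ≡ 27.
  x = λ² - 59 - 24 = 729 - 83 ≡ 14; y = λ·(59 - 14) - 78 ≡ 31. → (14, 31)
5P: (14, 31) + (24, 2). λ = (2 - 31)/(24 - 14) ≡ 50/10 mod 79. 10⁻¹ ≡ 8 (mod 79), so λ ≡ 5.
  x = λ² - 14 - 24 = 25 - 38 ≡ 66; y = λ·(14 - 66) - 31 ≡ 25. → (66, 25)

(66, 25)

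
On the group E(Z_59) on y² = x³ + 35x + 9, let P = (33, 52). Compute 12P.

Repeated addition: build up to 12P.
2P: tangent at (33, 52): λ = (3·33² + 35)/(2·52) ≡ 57/45. 45⁻¹ ≡ 21 (mod 59), so λ ≡ 57·21 ≡ 17.
  x = λ² - 33 - 33 = 289 - 66 ≡ 46; y = λ·(33 - 46) - 52 ≡ 22. → (46, 22)
3P: (46, 22) + (33, 52). λ = (52 - 22)/(33 - 46) ≡ 30/46 mod 59. 46⁻¹ ≡ 9 (mod 59) since 46·9 = 414 ≡ 1, so λ ≡ 34.
  x = λ² - 46 - 33 = 1156 - 79 ≡ 15; y = λ·(46 - 15) - 22 ≡ 29. → (15, 29)
4P: (15, 29) + (33, 52). λ = (52 - 29)/(33 - 15) ≡ 23/18 mod 59. 18⁻¹ ≡ 23 (mod 59) since 18·23 = 414 ≡ 1, so λ ≡ 57.
  x = λ² - 15 - 33 = 3249 - 48 ≡ 15; y = λ·(15 - 15) - 29 ≡ 30. → (15, 30)
5P: (15, 30) + (33, 52). λ = (52 - 30)/(33 - 15) ≡ 22/18 mod 59. 18⁻¹ ≡ 23 (mod 59), so λ ≡ 34.
  x = λ² - 15 - 33 = 1156 - 48 ≡ 46; y = λ·(15 - 46) - 30 ≡ 37. → (46, 37)
6P: (46, 37) + (33, 52). λ = (52 - 37)/(33 - 46) ≡ 15/46 mod 59. 46⁻¹ ≡ 9 (mod 59) since 46·9 = 414 ≡ 1, so λ ≡ 17.
  x = λ² - 46 - 33 = 289 - 79 ≡ 33; y = λ·(46 - 33) - 37 ≡ 7. → (33, 7)
7P: (33, 7) + (33, 52): same x and y₁ ≡ -y₂, so the sum is ∞.
8P: ∞ + (33, 52) = (33, 52) (identity).
9P: tangent at (33, 52): λ = (3·33² + 35)/(2·52) ≡ 57/45. 45⁻¹ ≡ 21 (mod 59), so λ ≡ 57·21 ≡ 17.
  x = λ² - 33 - 33 = 289 - 66 ≡ 46; y = λ·(33 - 46) - 52 ≡ 22. → (46, 22)
10P: (46, 22) + (33, 52). λ = (52 - 22)/(33 - 46) ≡ 30/46 mod 59. 46⁻¹ ≡ 9 (mod 59), so λ ≡ 34.
  x = λ² - 46 - 33 = 1156 - 79 ≡ 15; y = λ·(46 - 15) - 22 ≡ 29. → (15, 29)
11P: (15, 29) + (33, 52). λ = (52 - 29)/(33 - 15) ≡ 23/18 mod 59. 18⁻¹ ≡ 23 (mod 59), so λ ≡ 57.
  x = λ² - 15 - 33 = 3249 - 48 ≡ 15; y = λ·(15 - 15) - 29 ≡ 30. → (15, 30)
12P: (15, 30) + (33, 52). λ = (52 - 30)/(33 - 15) ≡ 22/18 mod 59. 18⁻¹ ≡ 23 (mod 59), so λ ≡ 34.
  x = λ² - 15 - 33 = 1156 - 48 ≡ 46; y = λ·(15 - 46) - 30 ≡ 37. → (46, 37)

(46, 37)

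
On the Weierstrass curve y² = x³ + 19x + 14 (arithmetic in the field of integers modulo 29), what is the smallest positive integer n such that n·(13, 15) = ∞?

7

2P: tangent at (13, 15): λ = (3·13² + 19)/(2·15) ≡ 4/1. 1⁻¹ ≡ 1 (mod 29), so λ ≡ 4·1 ≡ 4.
  x = λ² - 13 - 13 = 16 - 26 ≡ 19; y = λ·(13 - 19) - 15 ≡ 19. → (19, 19)
3P: (19, 19) + (13, 15). λ = (15 - 19)/(13 - 19) ≡ 25/23 mod 29. 23⁻¹ ≡ 24 (mod 29), so λ ≡ 20.
  x = λ² - 19 - 13 = 400 - 32 ≡ 20; y = λ·(19 - 20) - 19 ≡ 19. → (20, 19)
4P: (20, 19) + (13, 15). λ = (15 - 19)/(13 - 20) ≡ 25/22 mod 29. 22⁻¹ ≡ 4 (mod 29) since 22·4 = 88 ≡ 1, so λ ≡ 13.
  x = λ² - 20 - 13 = 169 - 33 ≡ 20; y = λ·(20 - 20) - 19 ≡ 10. → (20, 10)
5P: (20, 10) + (13, 15). λ = (15 - 10)/(13 - 20) ≡ 5/22 mod 29. 22⁻¹ ≡ 4 (mod 29), so λ ≡ 20.
  x = λ² - 20 - 13 = 400 - 33 ≡ 19; y = λ·(20 - 19) - 10 ≡ 10. → (19, 10)
6P: (19, 10) + (13, 15). λ = (15 - 10)/(13 - 19) ≡ 5/23 mod 29. 23⁻¹ ≡ 24 (mod 29), so λ ≡ 4.
  x = λ² - 19 - 13 = 16 - 32 ≡ 13; y = λ·(19 - 13) - 10 ≡ 14. → (13, 14)
7P: (13, 14) + (13, 15): same x and y₁ ≡ -y₂, so the sum is ∞.
7P = ∞, so the order is 7.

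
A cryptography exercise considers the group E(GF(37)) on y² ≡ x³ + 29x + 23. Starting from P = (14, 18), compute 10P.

Repeated addition: build up to 10P.
2P: tangent at (14, 18): λ = (3·14² + 29)/(2·18) ≡ 25/36. 36⁻¹ ≡ 36 (mod 37), so λ ≡ 25·36 ≡ 12.
  x = λ² - 14 - 14 = 144 - 28 ≡ 5; y = λ·(14 - 5) - 18 ≡ 16. → (5, 16)
3P: (5, 16) + (14, 18). λ = (18 - 16)/(14 - 5) ≡ 2/9 mod 37. 9⁻¹ ≡ 33 (mod 37) since 9·33 = 297 ≡ 1, so λ ≡ 29.
  x = λ² - 5 - 14 = 841 - 19 ≡ 8; y = λ·(5 - 8) - 16 ≡ 8. → (8, 8)
4P: (8, 8) + (14, 18). λ = (18 - 8)/(14 - 8) ≡ 10/6 mod 37. 6⁻¹ ≡ 31 (mod 37) since 6·31 = 186 ≡ 1, so λ ≡ 14.
  x = λ² - 8 - 14 = 196 - 22 ≡ 26; y = λ·(8 - 26) - 8 ≡ 36. → (26, 36)
5P: (26, 36) + (14, 18). λ = (18 - 36)/(14 - 26) ≡ 19/25 mod 37. 25⁻¹ ≡ 3 (mod 37), so λ ≡ 20.
  x = λ² - 26 - 14 = 400 - 40 ≡ 27; y = λ·(26 - 27) - 36 ≡ 18. → (27, 18)
6P: (27, 18) + (14, 18). λ = (18 - 18)/(14 - 27) ≡ 0/24 mod 37. 24⁻¹ ≡ 17 (mod 37), so λ ≡ 0.
  x = λ² - 27 - 14 = 0 - 41 ≡ 33; y = λ·(27 - 33) - 18 ≡ 19. → (33, 19)
7P: (33, 19) + (14, 18). λ = (18 - 19)/(14 - 33) ≡ 36/18 mod 37. 18⁻¹ ≡ 35 (mod 37), so λ ≡ 2.
  x = λ² - 33 - 14 = 4 - 47 ≡ 31; y = λ·(33 - 31) - 19 ≡ 22. → (31, 22)
8P: (31, 22) + (14, 18). λ = (18 - 22)/(14 - 31) ≡ 33/20 mod 37. 20⁻¹ ≡ 13 (mod 37), so λ ≡ 22.
  x = λ² - 31 - 14 = 484 - 45 ≡ 32; y = λ·(31 - 32) - 22 ≡ 30. → (32, 30)
9P: (32, 30) + (14, 18). λ = (18 - 30)/(14 - 32) ≡ 25/19 mod 37. 19⁻¹ ≡ 2 (mod 37), so λ ≡ 13.
  x = λ² - 32 - 14 = 169 - 46 ≡ 12; y = λ·(32 - 12) - 30 ≡ 8. → (12, 8)
10P: (12, 8) + (14, 18). λ = (18 - 8)/(14 - 12) ≡ 10/2 mod 37. 2⁻¹ ≡ 19 (mod 37) since 2·19 = 38 ≡ 1, so λ ≡ 5.
  x = λ² - 12 - 14 = 25 - 26 ≡ 36; y = λ·(12 - 36) - 8 ≡ 20. → (36, 20)

(36, 20)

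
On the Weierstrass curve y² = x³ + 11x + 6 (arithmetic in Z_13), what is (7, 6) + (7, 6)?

(3, 12)

tangent at (7, 6): λ = (3·7² + 11)/(2·6) ≡ 2/12. 12⁻¹ ≡ 12 (mod 13) since 12·12 = 144 ≡ 1, so λ ≡ 2·12 ≡ 11.
  x = λ² - 7 - 7 = 121 - 14 ≡ 3; y = λ·(7 - 3) - 6 ≡ 12. → (3, 12)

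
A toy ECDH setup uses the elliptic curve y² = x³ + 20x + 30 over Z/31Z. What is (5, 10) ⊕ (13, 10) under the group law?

(5, 10) + (13, 10). λ = (10 - 10)/(13 - 5) ≡ 0/8 mod 31. 8⁻¹ ≡ 4 (mod 31), so λ ≡ 0.
  x = λ² - 5 - 13 = 0 - 18 ≡ 13; y = λ·(5 - 13) - 10 ≡ 21. → (13, 21)

(13, 21)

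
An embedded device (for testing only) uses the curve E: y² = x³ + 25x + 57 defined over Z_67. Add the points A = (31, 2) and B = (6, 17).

(25, 48)

(31, 2) + (6, 17). λ = (17 - 2)/(6 - 31) ≡ 15/42 mod 67. 42⁻¹ ≡ 8 (mod 67), so λ ≡ 53.
  x = λ² - 31 - 6 = 2809 - 37 ≡ 25; y = λ·(31 - 25) - 2 ≡ 48. → (25, 48)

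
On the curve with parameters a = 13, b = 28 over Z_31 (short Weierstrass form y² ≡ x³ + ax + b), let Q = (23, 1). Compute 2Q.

tangent at (23, 1): λ = (3·23² + 13)/(2·1) ≡ 19/2. 2⁻¹ ≡ 16 (mod 31), so λ ≡ 19·16 ≡ 25.
  x = λ² - 23 - 23 = 625 - 46 ≡ 21; y = λ·(23 - 21) - 1 ≡ 18. → (21, 18)

(21, 18)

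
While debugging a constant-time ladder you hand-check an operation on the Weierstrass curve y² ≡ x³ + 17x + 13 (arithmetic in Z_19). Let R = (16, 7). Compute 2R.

(12, 11)

tangent at (16, 7): λ = (3·16² + 17)/(2·7) ≡ 6/14. 14⁻¹ ≡ 15 (mod 19) since 14·15 = 210 ≡ 1, so λ ≡ 6·15 ≡ 14.
  x = λ² - 16 - 16 = 196 - 32 ≡ 12; y = λ·(16 - 12) - 7 ≡ 11. → (12, 11)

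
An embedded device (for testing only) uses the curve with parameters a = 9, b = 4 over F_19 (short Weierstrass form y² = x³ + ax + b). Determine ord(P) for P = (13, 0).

2

2P: (13, 0) + (13, 0): same x and y₁ ≡ -y₂, so the sum is O.
2P = O, so the order is 2.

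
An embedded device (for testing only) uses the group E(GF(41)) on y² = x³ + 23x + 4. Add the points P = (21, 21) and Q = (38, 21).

(21, 21) + (38, 21). λ = (21 - 21)/(38 - 21) ≡ 0/17 mod 41. 17⁻¹ ≡ 29 (mod 41) since 17·29 = 493 ≡ 1, so λ ≡ 0.
  x = λ² - 21 - 38 = 0 - 59 ≡ 23; y = λ·(21 - 23) - 21 ≡ 20. → (23, 20)

(23, 20)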